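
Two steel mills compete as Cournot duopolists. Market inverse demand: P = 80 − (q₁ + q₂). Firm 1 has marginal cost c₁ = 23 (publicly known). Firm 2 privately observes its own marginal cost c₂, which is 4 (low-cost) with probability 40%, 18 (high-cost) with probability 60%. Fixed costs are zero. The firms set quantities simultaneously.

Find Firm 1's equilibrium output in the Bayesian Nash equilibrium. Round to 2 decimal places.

15.47

Type-c best response for Firm 2: q₂(c) = (80 − c)/2 − q₁/2.
Firm 1 maximizes expected profit; its first-order condition is 80 − 2q₁ − E[q₂] − 23 = 0.
Substituting E[q₂] and solving: E[c₂] = 12.4, so q₁ = (80 − 2·23 + 12.4)/3 = 15.4667.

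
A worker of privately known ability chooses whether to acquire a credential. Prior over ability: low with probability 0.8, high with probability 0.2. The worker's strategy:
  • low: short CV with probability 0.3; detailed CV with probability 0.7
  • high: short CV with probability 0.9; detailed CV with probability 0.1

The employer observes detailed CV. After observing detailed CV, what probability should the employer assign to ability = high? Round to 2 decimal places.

0.03

P(detailed CV) = 0.8·0.7 + 0.2·0.1 = 0.58
P(high | detailed CV) = (0.2·0.1) / 0.58 = 0.02 / 0.58 = 0.0344828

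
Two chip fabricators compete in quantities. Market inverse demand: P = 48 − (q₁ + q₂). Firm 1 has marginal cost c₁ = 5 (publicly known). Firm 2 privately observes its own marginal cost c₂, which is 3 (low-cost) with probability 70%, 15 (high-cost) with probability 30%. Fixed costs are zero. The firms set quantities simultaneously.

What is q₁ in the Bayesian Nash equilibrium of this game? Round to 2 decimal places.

Each type of Firm 2 best-responds to q₁; Firm 1 best-responds to the expected q₂ over Firm 2's types.
Firm 2 with cost c maximizes (48 − (q₁+q₂) − c)·q₂, giving q₂(c) = (48 − c − q₁)/2.
E[c₂] = 0.7·3 + 0.3·15 = 6.6
Firm 1's FOC against E[q₂] yields q₁ = (48 − 2·5 + E[c₂])/3 = (48 − 10 + 6.6)/3 = 14.8667.

14.87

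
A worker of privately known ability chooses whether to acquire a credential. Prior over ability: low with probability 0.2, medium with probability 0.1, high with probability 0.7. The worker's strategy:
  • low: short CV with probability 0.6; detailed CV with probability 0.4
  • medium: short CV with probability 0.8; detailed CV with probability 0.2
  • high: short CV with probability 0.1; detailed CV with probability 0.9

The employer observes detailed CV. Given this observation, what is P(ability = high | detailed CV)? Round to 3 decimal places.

P(detailed CV) = 0.2·0.4 + 0.1·0.2 + 0.7·0.9 = 0.73
P(high | detailed CV) = (0.7·0.9) / 0.73 = 0.63 / 0.73 = 0.863014

0.863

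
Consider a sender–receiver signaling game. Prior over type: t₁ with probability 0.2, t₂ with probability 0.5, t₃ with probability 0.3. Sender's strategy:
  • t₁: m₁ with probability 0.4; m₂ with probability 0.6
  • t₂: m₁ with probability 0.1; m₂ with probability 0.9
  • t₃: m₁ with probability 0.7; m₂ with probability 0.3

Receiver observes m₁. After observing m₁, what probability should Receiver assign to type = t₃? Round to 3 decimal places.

0.618

Apply Bayes' rule using the sender's strategy as the likelihood.
P(m₁) = 0.2·0.4 + 0.5·0.1 + 0.3·0.7 = 0.34
P(t₃ | m₁) = (0.3·0.7) / 0.34 = 0.21 / 0.34 = 0.617647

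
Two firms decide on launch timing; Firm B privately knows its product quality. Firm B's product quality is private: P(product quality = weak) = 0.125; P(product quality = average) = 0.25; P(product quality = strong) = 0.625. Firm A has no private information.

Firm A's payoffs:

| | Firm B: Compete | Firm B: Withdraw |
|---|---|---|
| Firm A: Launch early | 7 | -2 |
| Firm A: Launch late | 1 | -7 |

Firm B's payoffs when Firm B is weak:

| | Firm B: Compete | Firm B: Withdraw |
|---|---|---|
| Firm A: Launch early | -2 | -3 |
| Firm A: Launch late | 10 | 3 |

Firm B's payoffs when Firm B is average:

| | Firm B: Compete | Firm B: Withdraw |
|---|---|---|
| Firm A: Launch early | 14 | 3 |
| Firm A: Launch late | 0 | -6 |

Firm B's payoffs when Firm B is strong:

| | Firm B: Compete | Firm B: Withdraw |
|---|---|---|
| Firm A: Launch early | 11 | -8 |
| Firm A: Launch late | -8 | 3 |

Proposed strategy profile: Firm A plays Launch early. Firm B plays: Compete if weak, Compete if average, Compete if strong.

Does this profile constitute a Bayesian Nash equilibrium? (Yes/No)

Yes

Firm A plays Launch early: E[Launch early] = 0.125·(7) + 0.25·(7) + 0.625·(7) = 7; E[Launch late] = 1. Best-responding. ✓
Firm B (product quality weak), facing Launch early: Compete gives -2, Withdraw gives -3. Proposed Compete is best. ✓
Firm B (product quality average), facing Launch early: Compete gives 14, Withdraw gives 3. Proposed Compete is best. ✓
Firm B (product quality strong), facing Launch early: Compete gives 11, Withdraw gives -8. Proposed Compete is best. ✓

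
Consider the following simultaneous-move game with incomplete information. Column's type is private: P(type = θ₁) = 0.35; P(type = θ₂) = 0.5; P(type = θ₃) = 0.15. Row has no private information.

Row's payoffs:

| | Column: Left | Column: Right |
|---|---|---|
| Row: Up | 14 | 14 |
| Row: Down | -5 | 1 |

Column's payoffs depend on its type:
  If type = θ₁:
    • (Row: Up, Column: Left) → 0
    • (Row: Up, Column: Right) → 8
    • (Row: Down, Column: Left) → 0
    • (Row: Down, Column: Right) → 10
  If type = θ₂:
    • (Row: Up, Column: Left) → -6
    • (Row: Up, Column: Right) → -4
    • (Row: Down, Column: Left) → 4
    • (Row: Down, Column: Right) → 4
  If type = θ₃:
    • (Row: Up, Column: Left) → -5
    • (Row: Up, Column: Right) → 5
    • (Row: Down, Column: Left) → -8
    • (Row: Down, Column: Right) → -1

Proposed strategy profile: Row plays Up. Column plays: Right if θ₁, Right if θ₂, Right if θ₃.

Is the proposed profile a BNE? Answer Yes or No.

Yes

Row plays Up: E[Up] = 0.35·(14) + 0.5·(14) + 0.15·(14) = 14; E[Down] = 1. Best-responding. ✓
Column (type θ₁), facing Up: Left gives 0, Right gives 8. Proposed Right is best. ✓
Column (type θ₂), facing Up: Left gives -6, Right gives -4. Proposed Right is best. ✓
Column (type θ₃), facing Up: Left gives -5, Right gives 5. Proposed Right is best. ✓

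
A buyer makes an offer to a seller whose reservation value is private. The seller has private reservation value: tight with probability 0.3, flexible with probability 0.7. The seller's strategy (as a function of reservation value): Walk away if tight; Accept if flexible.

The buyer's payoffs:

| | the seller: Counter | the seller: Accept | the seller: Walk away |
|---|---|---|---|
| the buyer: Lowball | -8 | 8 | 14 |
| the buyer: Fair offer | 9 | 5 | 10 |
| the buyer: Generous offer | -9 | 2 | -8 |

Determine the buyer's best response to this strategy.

Lowball

E[Lowball] = 0.3·(14) + 0.7·(8) = 9.8
E[Fair offer] = 0.3·(10) + 0.7·(5) = 6.5
E[Generous offer] = 0.3·(-8) + 0.7·(2) = -1
Best response: Lowball (9.8 is the largest).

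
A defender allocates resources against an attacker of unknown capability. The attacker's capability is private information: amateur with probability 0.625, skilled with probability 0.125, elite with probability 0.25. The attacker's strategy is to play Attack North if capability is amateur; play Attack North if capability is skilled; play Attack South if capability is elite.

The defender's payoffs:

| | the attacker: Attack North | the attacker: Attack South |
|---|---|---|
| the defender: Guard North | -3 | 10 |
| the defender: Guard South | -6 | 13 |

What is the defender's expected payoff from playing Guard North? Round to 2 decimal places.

Take the expectation over the attacker's capability, weighting each type's action by its prior probability.
E[Guard North] = 0.625·(-3) + 0.125·(-3) + 0.25·10 = (-1.875) + (-0.375) + 2.5 = 0.25

0.25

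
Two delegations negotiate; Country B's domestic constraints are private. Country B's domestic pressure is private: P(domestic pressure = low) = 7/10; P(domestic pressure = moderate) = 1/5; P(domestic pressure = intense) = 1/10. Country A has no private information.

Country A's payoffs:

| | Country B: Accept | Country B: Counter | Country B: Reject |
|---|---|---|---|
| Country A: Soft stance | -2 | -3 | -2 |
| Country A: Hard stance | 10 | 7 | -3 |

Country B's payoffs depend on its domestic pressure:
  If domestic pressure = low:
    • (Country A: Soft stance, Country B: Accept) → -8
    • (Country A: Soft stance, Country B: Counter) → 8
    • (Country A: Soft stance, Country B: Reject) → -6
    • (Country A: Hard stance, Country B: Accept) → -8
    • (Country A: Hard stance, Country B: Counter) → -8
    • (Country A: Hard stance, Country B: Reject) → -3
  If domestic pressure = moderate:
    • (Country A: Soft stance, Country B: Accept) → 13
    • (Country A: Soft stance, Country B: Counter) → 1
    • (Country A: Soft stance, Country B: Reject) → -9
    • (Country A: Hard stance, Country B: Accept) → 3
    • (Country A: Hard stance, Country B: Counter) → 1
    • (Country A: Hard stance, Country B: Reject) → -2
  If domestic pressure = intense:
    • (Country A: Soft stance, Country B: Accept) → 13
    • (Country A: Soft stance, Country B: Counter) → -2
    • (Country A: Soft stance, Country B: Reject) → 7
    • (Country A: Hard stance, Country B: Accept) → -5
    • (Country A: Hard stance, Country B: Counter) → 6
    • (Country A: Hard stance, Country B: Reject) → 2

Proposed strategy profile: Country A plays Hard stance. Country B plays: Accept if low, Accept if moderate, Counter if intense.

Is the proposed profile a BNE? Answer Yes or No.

No

A profile is a BNE iff every type of every player is best-responding given beliefs about the other side.
Country A plays Hard stance: E[Hard stance] = 7/10·(10) + 1/5·(10) + 1/10·(7) = 97/10; E[Soft stance] = -21/10. Best-responding. ✓
Country B (domestic pressure low), facing Hard stance: Accept gives -8, Counter gives -8, Reject gives -3. Proposed Accept is not best — profitable deviation exists. ✗
Country B (domestic pressure moderate), facing Hard stance: Accept gives 3, Counter gives 1, Reject gives -2. Proposed Accept is best. ✓
Country B (domestic pressure intense), facing Hard stance: Accept gives -5, Counter gives 6, Reject gives 2. Proposed Counter is best. ✓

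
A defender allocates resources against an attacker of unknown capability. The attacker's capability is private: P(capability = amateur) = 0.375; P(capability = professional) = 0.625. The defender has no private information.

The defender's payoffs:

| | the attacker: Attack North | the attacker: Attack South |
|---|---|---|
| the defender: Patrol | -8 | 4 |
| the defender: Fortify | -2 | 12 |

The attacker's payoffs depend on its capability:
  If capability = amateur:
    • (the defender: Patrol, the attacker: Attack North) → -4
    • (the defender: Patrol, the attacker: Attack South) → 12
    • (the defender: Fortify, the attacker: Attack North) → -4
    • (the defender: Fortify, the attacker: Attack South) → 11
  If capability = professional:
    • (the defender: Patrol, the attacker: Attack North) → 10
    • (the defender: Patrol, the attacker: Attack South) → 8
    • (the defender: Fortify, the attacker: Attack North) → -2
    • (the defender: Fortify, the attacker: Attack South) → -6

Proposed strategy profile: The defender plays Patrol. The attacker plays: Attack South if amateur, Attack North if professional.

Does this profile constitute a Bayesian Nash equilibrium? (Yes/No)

The defender plays Patrol: E[Patrol] = 0.375·(4) + 0.625·(-8) = -3.5; E[Fortify] = 3.25. Not best-responding. ✗
The attacker (capability amateur), facing Patrol: Attack North gives -4, Attack South gives 12. Proposed Attack South is best. ✓
The attacker (capability professional), facing Patrol: Attack North gives 10, Attack South gives 8. Proposed Attack North is best. ✓

No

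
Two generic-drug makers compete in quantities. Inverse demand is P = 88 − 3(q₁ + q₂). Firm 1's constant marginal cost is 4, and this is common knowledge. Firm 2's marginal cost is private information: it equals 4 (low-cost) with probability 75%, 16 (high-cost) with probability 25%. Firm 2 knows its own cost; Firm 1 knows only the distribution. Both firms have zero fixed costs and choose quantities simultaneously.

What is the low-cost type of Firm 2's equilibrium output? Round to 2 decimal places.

Each type of Firm 2 best-responds to q₁; Firm 1 best-responds to the expected q₂ over Firm 2's types.
Firm 2 with cost c maximizes (88 − 3(q₁+q₂) − c)·q₂, giving q₂(c) = (88 − c − 3q₁)/6.
E[c₂] = 0.75·4 + 0.25·16 = 7
Firm 1's FOC against E[q₂] yields q₁ = (88 − 2·4 + E[c₂])/9 = (88 − 8 + 7)/9 = 9.66667.
q₂(low-cost) = (88 − 4 − 3·9.66667)/6 = 9.16667.

9.17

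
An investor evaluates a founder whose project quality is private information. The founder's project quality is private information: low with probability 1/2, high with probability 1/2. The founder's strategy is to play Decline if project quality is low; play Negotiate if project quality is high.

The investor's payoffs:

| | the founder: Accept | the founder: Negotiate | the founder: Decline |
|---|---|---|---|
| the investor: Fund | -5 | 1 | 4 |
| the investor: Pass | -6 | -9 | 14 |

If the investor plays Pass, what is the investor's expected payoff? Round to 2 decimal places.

E[Pass] = 1/2·14 + 1/2·(-9) = 7 + (-9/2) = 5/2

2.50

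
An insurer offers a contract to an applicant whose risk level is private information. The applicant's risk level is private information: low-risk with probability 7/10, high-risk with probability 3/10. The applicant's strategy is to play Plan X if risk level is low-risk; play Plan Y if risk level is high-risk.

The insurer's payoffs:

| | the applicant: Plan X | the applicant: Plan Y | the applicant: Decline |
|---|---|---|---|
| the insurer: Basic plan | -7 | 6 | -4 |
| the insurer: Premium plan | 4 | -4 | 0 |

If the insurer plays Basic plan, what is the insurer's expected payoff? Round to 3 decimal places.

E[Basic plan] = 7/10·(-7) + 3/10·6 = (-49/10) + 9/5 = -31/10

-3.100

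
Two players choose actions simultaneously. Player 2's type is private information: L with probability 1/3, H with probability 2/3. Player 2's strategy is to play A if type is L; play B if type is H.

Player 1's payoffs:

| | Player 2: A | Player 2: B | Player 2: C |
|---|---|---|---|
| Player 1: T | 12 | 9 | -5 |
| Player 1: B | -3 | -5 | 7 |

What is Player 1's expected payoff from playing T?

Take the expectation over Player 2's type, weighting each type's action by its prior probability.
E[T] = 1/3·12 + 2/3·9 = 4 + 6 = 10

10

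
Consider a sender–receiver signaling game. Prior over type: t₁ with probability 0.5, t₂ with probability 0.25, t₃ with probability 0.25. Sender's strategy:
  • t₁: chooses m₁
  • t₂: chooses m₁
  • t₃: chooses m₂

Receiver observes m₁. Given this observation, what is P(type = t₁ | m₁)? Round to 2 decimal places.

0.67

P(m₁) = 0.5·1 + 0.25·1 + 0.25·0 = 0.75
P(t₁ | m₁) = (0.5·1) / 0.75 = 0.5 / 0.75 = 0.666667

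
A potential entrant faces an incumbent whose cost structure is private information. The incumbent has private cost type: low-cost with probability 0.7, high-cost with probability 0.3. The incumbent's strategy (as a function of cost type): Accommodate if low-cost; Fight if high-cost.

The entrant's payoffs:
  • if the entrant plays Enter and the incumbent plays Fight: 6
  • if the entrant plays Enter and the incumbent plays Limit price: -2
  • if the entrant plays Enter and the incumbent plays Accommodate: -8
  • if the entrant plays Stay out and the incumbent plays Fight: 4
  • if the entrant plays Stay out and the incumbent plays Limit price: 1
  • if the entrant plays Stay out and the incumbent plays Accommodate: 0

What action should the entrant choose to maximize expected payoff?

Stay out

E[Enter] = 0.7·(-8) + 0.3·(6) = -3.8
E[Stay out] = 0.7·(0) + 0.3·(4) = 1.2
Best response: Stay out (1.2 is the largest).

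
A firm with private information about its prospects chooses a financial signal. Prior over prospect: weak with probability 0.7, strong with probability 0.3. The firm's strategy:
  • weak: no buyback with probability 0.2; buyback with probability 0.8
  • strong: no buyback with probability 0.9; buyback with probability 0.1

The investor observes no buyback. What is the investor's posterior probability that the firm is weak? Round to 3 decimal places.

0.341

P(no buyback) = 0.7·0.2 + 0.3·0.9 = 0.41
P(weak | no buyback) = (0.7·0.2) / 0.41 = 0.14 / 0.41 = 0.341463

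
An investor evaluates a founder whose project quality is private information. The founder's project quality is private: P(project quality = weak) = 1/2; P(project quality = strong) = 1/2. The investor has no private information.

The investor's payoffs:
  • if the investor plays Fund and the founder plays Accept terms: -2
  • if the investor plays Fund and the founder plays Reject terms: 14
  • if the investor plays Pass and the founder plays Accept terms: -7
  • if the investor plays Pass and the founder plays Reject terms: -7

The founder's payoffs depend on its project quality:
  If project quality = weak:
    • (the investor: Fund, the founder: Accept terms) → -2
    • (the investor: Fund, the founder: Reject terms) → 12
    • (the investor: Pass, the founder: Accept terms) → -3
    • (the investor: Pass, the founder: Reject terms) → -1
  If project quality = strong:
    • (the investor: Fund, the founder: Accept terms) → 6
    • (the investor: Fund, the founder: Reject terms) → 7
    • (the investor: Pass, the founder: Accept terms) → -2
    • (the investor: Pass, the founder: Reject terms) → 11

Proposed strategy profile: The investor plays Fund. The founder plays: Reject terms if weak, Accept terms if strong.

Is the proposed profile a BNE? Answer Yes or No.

The investor plays Fund: E[Fund] = 1/2·(14) + 1/2·(-2) = 6; E[Pass] = -7. Best-responding. ✓
The founder (project quality weak), facing Fund: Accept terms gives -2, Reject terms gives 12. Proposed Reject terms is best. ✓
The founder (project quality strong), facing Fund: Accept terms gives 6, Reject terms gives 7. Proposed Accept terms is not best — profitable deviation exists. ✗

No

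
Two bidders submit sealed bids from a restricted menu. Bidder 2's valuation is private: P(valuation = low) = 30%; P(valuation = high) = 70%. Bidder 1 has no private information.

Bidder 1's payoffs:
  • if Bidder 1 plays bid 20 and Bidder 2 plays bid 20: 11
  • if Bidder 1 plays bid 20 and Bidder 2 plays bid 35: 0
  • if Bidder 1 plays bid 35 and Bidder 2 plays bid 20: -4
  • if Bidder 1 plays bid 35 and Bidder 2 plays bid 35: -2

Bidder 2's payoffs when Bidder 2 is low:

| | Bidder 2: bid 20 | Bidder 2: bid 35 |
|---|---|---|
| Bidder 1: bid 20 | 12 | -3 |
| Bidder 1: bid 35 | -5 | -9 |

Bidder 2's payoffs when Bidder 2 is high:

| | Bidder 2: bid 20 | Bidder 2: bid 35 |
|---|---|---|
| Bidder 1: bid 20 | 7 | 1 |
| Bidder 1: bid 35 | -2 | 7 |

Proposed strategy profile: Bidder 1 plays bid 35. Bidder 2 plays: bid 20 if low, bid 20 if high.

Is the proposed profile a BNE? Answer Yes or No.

No

A profile is a BNE iff every type of every player is best-responding given beliefs about the other side.
Bidder 1 plays bid 35: E[bid 35] = 0.3·(-4) + 0.7·(-4) = -4; E[bid 20] = 11. Not best-responding. ✗
Bidder 2 (valuation low), facing bid 35: bid 20 gives -5, bid 35 gives -9. Proposed bid 20 is best. ✓
Bidder 2 (valuation high), facing bid 35: bid 20 gives -2, bid 35 gives 7. Proposed bid 20 is not best — profitable deviation exists. ✗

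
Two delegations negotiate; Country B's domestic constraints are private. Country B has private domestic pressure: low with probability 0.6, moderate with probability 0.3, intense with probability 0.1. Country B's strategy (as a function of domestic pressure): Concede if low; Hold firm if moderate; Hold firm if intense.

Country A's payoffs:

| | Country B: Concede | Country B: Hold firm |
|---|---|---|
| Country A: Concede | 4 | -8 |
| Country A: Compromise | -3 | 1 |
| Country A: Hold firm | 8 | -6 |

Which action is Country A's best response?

Hold firm

E[Concede] = 0.6·(4) + 0.3·(-8) + 0.1·(-8) = -0.8
E[Compromise] = 0.6·(-3) + 0.3·(1) + 0.1·(1) = -1.4
E[Hold firm] = 0.6·(8) + 0.3·(-6) + 0.1·(-6) = 2.4
Best response: Hold firm (2.4 is the largest).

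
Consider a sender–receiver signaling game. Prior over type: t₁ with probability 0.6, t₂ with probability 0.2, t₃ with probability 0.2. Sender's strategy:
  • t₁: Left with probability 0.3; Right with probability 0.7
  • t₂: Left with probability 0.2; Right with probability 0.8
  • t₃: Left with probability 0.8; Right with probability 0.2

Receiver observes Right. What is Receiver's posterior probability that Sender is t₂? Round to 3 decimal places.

0.258

P(Right) = 0.6·0.7 + 0.2·0.8 + 0.2·0.2 = 0.62
P(t₂ | Right) = (0.2·0.8) / 0.62 = 0.16 / 0.62 = 0.258065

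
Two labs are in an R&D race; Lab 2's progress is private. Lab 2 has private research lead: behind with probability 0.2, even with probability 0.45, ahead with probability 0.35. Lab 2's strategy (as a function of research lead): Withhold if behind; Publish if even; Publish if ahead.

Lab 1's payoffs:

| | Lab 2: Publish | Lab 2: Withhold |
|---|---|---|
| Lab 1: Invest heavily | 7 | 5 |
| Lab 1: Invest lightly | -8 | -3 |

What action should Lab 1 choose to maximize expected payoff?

Invest heavily

Compute Lab 1's expected payoff for each action, taking the expectation over Lab 2's type.
E[Invest heavily] = 0.2·(5) + 0.45·(7) + 0.35·(7) = 6.6
E[Invest lightly] = 0.2·(-3) + 0.45·(-8) + 0.35·(-8) = -7
Best response: Invest heavily (6.6 is the largest).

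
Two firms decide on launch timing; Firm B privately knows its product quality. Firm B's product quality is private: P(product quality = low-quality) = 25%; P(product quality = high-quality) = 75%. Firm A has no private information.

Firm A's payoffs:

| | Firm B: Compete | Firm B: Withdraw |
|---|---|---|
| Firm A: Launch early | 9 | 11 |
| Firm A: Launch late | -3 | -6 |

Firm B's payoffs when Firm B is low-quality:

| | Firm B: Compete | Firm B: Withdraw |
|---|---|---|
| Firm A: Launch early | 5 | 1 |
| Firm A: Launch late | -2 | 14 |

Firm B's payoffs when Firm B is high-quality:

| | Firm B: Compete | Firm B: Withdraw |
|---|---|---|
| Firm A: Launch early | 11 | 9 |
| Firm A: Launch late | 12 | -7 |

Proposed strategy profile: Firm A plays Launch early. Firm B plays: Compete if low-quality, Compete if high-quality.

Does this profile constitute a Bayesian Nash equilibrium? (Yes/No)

Firm A plays Launch early: E[Launch early] = 0.25·(9) + 0.75·(9) = 9; E[Launch late] = -3. Best-responding. ✓
Firm B (product quality low-quality), facing Launch early: Compete gives 5, Withdraw gives 1. Proposed Compete is best. ✓
Firm B (product quality high-quality), facing Launch early: Compete gives 11, Withdraw gives 9. Proposed Compete is best. ✓

Yes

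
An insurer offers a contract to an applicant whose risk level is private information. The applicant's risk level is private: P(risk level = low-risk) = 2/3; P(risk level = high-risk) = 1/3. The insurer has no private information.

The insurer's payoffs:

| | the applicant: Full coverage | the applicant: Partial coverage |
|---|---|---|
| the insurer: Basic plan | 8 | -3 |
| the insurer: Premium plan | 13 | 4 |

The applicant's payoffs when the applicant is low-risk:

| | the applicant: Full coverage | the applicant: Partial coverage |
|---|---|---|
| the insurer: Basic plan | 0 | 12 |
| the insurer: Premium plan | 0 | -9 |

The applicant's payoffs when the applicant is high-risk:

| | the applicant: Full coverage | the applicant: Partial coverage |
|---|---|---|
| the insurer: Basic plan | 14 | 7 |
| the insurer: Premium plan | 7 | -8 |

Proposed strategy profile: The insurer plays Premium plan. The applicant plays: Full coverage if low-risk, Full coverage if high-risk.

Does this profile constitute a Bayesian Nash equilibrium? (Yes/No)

The insurer plays Premium plan: E[Premium plan] = 2/3·(13) + 1/3·(13) = 13; E[Basic plan] = 8. Best-responding. ✓
The applicant (risk level low-risk), facing Premium plan: Full coverage gives 0, Partial coverage gives -9. Proposed Full coverage is best. ✓
The applicant (risk level high-risk), facing Premium plan: Full coverage gives 7, Partial coverage gives -8. Proposed Full coverage is best. ✓

Yes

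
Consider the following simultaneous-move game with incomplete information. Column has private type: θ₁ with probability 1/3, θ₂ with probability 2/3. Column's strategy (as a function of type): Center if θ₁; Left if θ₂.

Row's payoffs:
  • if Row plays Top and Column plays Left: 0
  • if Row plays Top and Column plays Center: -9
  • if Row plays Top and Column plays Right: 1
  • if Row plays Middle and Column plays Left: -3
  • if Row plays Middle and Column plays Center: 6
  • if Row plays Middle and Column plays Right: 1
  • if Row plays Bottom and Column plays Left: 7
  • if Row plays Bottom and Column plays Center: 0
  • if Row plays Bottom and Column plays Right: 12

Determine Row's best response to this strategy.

E[Top] = 1/3·(-9) + 2/3·(0) = -3
E[Middle] = 1/3·(6) + 2/3·(-3) = 0
E[Bottom] = 1/3·(0) + 2/3·(7) = 14/3
Best response: Bottom (14/3 is the largest).

Bottom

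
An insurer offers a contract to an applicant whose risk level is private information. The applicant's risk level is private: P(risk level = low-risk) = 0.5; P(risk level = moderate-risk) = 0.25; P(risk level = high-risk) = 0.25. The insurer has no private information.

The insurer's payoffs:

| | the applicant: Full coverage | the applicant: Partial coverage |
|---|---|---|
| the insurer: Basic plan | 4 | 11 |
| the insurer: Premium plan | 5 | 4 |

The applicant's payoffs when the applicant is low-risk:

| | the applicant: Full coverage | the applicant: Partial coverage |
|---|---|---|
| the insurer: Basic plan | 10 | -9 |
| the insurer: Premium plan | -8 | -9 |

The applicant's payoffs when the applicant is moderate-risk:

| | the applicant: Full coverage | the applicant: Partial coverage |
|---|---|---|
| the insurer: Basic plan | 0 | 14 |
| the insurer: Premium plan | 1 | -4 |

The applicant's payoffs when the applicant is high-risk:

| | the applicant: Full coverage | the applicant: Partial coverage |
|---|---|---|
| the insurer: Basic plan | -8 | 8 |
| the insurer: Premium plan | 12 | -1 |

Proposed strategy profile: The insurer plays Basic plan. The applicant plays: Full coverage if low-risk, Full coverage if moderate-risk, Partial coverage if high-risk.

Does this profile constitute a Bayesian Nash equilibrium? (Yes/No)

The insurer plays Basic plan: E[Basic plan] = 0.5·(4) + 0.25·(4) + 0.25·(11) = 5.75; E[Premium plan] = 4.75. Best-responding. ✓
The applicant (risk level low-risk), facing Basic plan: Full coverage gives 10, Partial coverage gives -9. Proposed Full coverage is best. ✓
The applicant (risk level moderate-risk), facing Basic plan: Full coverage gives 0, Partial coverage gives 14. Proposed Full coverage is not best — profitable deviation exists. ✗
The applicant (risk level high-risk), facing Basic plan: Full coverage gives -8, Partial coverage gives 8. Proposed Partial coverage is best. ✓

No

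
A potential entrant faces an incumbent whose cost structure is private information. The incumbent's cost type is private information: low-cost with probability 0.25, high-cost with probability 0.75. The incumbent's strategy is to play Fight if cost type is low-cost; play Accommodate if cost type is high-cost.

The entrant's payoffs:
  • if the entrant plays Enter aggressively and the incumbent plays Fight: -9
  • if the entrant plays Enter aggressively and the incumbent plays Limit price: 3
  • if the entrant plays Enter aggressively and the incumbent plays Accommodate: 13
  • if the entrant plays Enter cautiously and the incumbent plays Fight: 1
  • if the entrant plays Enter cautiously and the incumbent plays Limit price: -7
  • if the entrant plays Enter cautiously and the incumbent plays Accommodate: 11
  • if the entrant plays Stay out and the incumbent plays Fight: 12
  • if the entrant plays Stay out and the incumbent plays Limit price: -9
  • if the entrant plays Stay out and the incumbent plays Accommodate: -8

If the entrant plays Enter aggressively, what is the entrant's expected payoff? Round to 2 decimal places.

7.50

E[Enter aggressively] = 0.25·(-9) + 0.75·13 = (-2.25) + 9.75 = 7.5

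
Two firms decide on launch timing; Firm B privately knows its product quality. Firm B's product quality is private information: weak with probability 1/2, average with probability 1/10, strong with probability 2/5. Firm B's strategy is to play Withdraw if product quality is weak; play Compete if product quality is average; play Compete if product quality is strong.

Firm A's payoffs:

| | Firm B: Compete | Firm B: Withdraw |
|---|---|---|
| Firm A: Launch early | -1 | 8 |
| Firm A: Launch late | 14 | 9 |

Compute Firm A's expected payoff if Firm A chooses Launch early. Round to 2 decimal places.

Take the expectation over Firm B's product quality, weighting each type's action by its prior probability.
E[Launch early] = 1/2·8 + 1/10·(-1) + 2/5·(-1) = 4 + (-1/10) + (-2/5) = 7/2

3.50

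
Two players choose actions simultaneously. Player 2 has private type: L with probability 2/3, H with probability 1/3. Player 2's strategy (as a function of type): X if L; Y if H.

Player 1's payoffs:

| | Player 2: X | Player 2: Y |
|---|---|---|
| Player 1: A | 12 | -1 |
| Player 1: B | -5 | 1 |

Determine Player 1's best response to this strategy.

E[A] = 2/3·(12) + 1/3·(-1) = 23/3
E[B] = 2/3·(-5) + 1/3·(1) = -3
Best response: A (23/3 is the largest).

A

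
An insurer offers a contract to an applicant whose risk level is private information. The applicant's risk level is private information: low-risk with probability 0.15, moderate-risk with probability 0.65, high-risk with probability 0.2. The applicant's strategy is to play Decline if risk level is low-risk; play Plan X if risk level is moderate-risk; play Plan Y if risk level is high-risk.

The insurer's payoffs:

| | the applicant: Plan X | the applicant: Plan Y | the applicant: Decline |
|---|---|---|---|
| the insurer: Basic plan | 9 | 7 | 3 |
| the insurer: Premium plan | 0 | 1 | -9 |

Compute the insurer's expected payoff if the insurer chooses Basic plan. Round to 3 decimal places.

7.700

E[Basic plan] = 0.15·3 + 0.65·9 + 0.2·7 = 0.45 + 5.85 + 1.4 = 7.7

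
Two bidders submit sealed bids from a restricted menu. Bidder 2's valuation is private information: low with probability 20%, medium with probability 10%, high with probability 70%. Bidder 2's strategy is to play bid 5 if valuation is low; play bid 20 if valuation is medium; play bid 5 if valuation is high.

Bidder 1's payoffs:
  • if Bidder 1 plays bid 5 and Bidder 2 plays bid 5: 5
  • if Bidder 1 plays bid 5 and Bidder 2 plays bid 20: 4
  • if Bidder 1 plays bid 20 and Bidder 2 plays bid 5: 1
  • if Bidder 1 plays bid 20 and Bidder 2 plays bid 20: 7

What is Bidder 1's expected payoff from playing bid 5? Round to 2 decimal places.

Take the expectation over Bidder 2's valuation, weighting each type's action by its prior probability.
E[bid 5] = 0.2·5 + 0.1·4 + 0.7·5 = 1 + 0.4 + 3.5 = 4.9

4.90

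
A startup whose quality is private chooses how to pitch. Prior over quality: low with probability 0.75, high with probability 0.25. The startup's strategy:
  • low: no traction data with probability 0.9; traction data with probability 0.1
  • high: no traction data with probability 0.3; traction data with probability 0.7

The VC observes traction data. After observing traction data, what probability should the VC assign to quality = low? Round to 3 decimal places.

0.300

Apply Bayes' rule using the sender's strategy as the likelihood.
P(traction data) = 0.75·0.1 + 0.25·0.7 = 0.25
P(low | traction data) = (0.75·0.1) / 0.25 = 0.075 / 0.25 = 0.3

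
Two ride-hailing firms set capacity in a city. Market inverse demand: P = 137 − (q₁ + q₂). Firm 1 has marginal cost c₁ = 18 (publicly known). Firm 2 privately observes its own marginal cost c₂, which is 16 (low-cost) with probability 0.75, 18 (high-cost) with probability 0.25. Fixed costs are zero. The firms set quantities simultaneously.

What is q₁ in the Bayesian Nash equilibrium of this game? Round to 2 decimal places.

39.17

Type-c best response for Firm 2: q₂(c) = (137 − c)/2 − q₁/2.
Firm 1 maximizes expected profit; its first-order condition is 137 − 2q₁ − E[q₂] − 18 = 0.
Substituting E[q₂] and solving: E[c₂] = 16.5, so q₁ = (137 − 2·18 + 16.5)/3 = 39.1667.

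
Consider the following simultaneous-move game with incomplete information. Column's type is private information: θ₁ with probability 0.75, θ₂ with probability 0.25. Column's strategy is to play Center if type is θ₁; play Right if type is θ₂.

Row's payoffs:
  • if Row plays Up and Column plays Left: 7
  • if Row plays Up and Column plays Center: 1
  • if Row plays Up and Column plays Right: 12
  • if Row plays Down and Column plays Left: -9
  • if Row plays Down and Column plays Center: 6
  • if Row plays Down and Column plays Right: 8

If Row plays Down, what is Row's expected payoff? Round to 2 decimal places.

E[Down] = 0.75·6 + 0.25·8 = 4.5 + 2 = 6.5

6.50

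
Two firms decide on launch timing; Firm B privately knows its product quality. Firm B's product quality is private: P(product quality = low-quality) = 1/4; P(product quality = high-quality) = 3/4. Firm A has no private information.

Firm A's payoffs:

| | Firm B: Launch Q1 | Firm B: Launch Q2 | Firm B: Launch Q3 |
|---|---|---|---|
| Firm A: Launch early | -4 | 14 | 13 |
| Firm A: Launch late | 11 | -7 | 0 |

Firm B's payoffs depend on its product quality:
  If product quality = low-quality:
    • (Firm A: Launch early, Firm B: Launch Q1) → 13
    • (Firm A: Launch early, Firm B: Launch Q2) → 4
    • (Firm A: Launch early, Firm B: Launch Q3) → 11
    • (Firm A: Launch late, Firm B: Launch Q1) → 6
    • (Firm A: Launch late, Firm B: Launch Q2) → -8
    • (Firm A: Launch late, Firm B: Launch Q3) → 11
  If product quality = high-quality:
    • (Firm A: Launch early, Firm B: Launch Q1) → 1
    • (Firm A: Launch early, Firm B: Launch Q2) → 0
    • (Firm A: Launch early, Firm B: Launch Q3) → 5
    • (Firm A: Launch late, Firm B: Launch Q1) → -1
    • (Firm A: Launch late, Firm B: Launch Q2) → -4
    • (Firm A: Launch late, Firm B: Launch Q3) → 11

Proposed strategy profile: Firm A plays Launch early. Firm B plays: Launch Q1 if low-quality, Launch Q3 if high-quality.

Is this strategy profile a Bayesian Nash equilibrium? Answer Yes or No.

Yes

Firm A plays Launch early: E[Launch early] = 1/4·(-4) + 3/4·(13) = 35/4; E[Launch late] = 11/4. Best-responding. ✓
Firm B (product quality low-quality), facing Launch early: Launch Q1 gives 13, Launch Q2 gives 4, Launch Q3 gives 11. Proposed Launch Q1 is best. ✓
Firm B (product quality high-quality), facing Launch early: Launch Q1 gives 1, Launch Q2 gives 0, Launch Q3 gives 5. Proposed Launch Q3 is best. ✓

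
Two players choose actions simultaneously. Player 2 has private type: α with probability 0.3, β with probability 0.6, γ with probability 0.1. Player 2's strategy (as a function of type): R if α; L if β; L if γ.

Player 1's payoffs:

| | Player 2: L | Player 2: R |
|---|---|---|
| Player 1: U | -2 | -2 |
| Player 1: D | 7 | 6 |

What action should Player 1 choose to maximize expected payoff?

D

E[U] = 0.3·(-2) + 0.6·(-2) + 0.1·(-2) = -2
E[D] = 0.3·(6) + 0.6·(7) + 0.1·(7) = 6.7
Best response: D (6.7 is the largest).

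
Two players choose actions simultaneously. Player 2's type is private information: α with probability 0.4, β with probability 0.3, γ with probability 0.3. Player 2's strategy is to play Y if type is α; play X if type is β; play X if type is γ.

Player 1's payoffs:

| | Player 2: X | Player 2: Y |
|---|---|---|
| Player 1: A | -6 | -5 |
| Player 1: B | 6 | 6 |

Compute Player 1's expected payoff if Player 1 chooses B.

Take the expectation over Player 2's type, weighting each type's action by its prior probability.
E[B] = 0.4·6 + 0.3·6 + 0.3·6 = 2.4 + 1.8 + 1.8 = 6

6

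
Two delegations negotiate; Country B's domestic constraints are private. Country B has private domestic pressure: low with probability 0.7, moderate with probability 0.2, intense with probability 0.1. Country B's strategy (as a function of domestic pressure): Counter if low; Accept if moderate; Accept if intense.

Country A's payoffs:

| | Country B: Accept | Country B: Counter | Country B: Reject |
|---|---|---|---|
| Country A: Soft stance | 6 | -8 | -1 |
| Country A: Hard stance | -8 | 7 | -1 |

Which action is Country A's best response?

Hard stance

E[Soft stance] = 0.7·(-8) + 0.2·(6) + 0.1·(6) = -3.8
E[Hard stance] = 0.7·(7) + 0.2·(-8) + 0.1·(-8) = 2.5
Best response: Hard stance (2.5 is the largest).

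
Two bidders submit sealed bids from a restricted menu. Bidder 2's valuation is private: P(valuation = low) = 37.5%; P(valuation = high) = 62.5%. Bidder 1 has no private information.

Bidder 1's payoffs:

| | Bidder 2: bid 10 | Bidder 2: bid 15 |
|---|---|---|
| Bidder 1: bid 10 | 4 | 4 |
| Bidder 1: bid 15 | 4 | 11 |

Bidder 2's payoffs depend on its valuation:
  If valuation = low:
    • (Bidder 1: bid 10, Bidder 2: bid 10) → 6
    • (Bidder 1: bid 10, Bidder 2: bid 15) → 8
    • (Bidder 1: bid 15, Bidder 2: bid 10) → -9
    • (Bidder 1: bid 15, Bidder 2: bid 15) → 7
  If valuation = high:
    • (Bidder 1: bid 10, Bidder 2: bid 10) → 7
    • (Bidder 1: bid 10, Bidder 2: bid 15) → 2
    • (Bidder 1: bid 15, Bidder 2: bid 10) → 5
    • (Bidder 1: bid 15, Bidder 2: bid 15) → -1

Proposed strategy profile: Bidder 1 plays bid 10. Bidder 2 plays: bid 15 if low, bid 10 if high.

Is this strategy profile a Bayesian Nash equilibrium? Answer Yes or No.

A profile is a BNE iff every type of every player is best-responding given beliefs about the other side.
Bidder 1 plays bid 10: E[bid 10] = 0.375·(4) + 0.625·(4) = 4; E[bid 15] = 6.625. Not best-responding. ✗
Bidder 2 (valuation low), facing bid 10: bid 10 gives 6, bid 15 gives 8. Proposed bid 15 is best. ✓
Bidder 2 (valuation high), facing bid 10: bid 10 gives 7, bid 15 gives 2. Proposed bid 10 is best. ✓

No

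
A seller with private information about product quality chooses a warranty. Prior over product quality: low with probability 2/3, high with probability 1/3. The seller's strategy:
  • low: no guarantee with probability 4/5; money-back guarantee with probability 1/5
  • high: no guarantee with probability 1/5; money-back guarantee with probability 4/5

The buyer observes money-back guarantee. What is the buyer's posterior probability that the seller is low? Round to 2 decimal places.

0.33

Apply Bayes' rule using the sender's strategy as the likelihood.
P(money-back guarantee) = (2/3)·(1/5) + (1/3)·(4/5) = 2/5
P(low | money-back guarantee) = ((2/3)·(1/5)) / (2/5) = (2/15) / (2/5) = 1/3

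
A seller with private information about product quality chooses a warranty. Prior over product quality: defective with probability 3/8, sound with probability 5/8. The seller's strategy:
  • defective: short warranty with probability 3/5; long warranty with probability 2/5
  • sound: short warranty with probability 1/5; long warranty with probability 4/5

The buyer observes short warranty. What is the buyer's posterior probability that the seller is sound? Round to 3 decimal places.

0.357

Apply Bayes' rule using the sender's strategy as the likelihood.
P(short warranty) = (3/8)·(3/5) + (5/8)·(1/5) = 7/20
P(sound | short warranty) = ((5/8)·(1/5)) / (7/20) = (1/8) / (7/20) = 5/14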